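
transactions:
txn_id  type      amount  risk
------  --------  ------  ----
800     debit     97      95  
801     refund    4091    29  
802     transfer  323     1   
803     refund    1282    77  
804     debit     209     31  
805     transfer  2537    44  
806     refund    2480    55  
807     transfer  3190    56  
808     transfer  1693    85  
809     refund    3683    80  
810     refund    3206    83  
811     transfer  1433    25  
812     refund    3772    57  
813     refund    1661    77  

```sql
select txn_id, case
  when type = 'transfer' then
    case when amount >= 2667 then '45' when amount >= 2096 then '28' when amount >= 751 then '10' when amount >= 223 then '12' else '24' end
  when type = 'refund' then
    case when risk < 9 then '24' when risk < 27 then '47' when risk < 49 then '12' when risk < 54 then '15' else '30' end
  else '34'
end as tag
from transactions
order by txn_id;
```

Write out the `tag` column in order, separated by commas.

txn_id=800: type='debit' → outer ELSE → 34
txn_id=801: type='refund' → inner[risk < 49] → 12
txn_id=802: type='transfer' → inner[amount >= 223] → 12
txn_id=803: type='refund' → inner[ELSE] → 30
txn_id=804: type='debit' → outer ELSE → 34
txn_id=805: type='transfer' → inner[amount >= 2096] → 28
txn_id=806: type='refund' → inner[ELSE] → 30
txn_id=807: type='transfer' → inner[amount >= 2667] → 45
txn_id=808: type='transfer' → inner[amount >= 751] → 10
txn_id=809: type='refund' → inner[ELSE] → 30
txn_id=810: type='refund' → inner[ELSE] → 30
txn_id=811: type='transfer' → inner[amount >= 751] → 10
txn_id=812: type='refund' → inner[ELSE] → 30
txn_id=813: type='refund' → inner[ELSE] → 30

34, 12, 12, 30, 34, 28, 30, 45, 10, 30, 30, 10, 30, 30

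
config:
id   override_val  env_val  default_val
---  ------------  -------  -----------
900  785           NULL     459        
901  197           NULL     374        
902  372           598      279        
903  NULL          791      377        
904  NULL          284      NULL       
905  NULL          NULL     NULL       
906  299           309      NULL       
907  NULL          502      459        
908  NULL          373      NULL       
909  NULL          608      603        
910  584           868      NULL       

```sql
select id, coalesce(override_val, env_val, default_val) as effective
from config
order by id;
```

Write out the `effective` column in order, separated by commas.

785, 197, 372, 791, 284, NULL, 299, 502, 373, 608, 584

id=900: override_val=785 → 785
id=901: override_val=197 → 197
id=902: override_val=372 → 372
id=903: override_val=NULL, env_val=791 → 791
id=904: override_val=NULL, env_val=284 → 284
id=905: override_val=NULL, env_val=NULL, default_val=NULL (all NULL) → NULL
id=906: override_val=299 → 299
id=907: override_val=NULL, env_val=502 → 502
id=908: override_val=NULL, env_val=373 → 373
id=909: override_val=NULL, env_val=608 → 608
id=910: override_val=584 → 584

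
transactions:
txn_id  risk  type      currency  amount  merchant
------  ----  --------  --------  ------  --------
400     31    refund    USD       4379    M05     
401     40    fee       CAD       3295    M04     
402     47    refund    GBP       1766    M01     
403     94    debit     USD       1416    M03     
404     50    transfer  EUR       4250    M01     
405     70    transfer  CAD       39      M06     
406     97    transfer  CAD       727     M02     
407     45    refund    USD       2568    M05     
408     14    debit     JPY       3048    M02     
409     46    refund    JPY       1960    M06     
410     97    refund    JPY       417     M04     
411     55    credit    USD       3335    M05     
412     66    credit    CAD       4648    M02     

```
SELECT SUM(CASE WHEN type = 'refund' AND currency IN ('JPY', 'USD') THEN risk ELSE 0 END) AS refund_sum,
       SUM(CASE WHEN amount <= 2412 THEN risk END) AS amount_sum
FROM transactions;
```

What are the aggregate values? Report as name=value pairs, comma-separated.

refund_sum=219, amount_sum=451

[refund_sum: type = 'refund' AND currency IN ('JPY', 'USD')]
txn_id=400: ✓ → 31
txn_id=401: ✗
txn_id=402: ✗
txn_id=403: ✗
txn_id=404: ✗
txn_id=405: ✗
txn_id=406: ✗
txn_id=407: ✓ → 45
txn_id=408: ✗
txn_id=409: ✓ → 46
txn_id=410: ✓ → 97
txn_id=411: ✗
txn_id=412: ✗
refund_sum = 31 + 45 + 46 + 97 = 219
—
[amount_sum: amount <= 2412]
txn_id=400: ✗
txn_id=401: ✗
txn_id=402: ✓ → 47
txn_id=403: ✓ → 94
txn_id=404: ✗
txn_id=405: ✓ → 70
txn_id=406: ✓ → 97
txn_id=407: ✗
txn_id=408: ✗
txn_id=409: ✓ → 46
txn_id=410: ✓ → 97
txn_id=411: ✗
txn_id=412: ✗
amount_sum = 47 + 94 + 70 + 97 + 46 + 97 = 451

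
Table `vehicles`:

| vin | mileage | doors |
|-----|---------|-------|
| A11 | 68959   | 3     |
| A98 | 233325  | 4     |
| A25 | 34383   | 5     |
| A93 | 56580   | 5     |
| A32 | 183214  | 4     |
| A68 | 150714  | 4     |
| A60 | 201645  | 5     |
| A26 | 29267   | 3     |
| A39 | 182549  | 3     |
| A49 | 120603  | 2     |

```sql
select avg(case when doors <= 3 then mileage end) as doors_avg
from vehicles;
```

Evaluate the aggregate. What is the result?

vin=A11: ✓ → 68959
vin=A98: ✗
vin=A25: ✗
vin=A93: ✗
vin=A32: ✗
vin=A68: ✗
vin=A60: ✗
vin=A26: ✓ → 29267
vin=A39: ✓ → 182549
vin=A49: ✓ → 120603
doors_avg = (68959 + 29267 + 182549 + 120603) / 4 = 100344.5

100344.5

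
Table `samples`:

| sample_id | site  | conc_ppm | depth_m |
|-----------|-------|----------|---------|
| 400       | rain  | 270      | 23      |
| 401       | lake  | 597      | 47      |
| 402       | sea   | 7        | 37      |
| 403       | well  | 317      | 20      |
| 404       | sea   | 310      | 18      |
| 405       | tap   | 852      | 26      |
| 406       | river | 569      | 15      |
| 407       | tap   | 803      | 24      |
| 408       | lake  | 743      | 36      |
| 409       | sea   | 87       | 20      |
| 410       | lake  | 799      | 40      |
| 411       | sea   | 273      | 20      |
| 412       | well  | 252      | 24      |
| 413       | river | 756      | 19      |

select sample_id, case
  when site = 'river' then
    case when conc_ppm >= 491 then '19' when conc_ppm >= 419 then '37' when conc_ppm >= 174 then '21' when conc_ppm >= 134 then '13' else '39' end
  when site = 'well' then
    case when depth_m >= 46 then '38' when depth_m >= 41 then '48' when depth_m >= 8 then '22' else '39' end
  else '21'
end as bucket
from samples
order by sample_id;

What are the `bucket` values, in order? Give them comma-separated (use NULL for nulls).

sample_id=400: site='rain' → outer ELSE → 21
sample_id=401: site='lake' → outer ELSE → 21
sample_id=402: site='sea' → outer ELSE → 21
sample_id=403: site='well' → inner[depth_m >= 8] → 22
sample_id=404: site='sea' → outer ELSE → 21
sample_id=405: site='tap' → outer ELSE → 21
sample_id=406: site='river' → inner[conc_ppm >= 491] → 19
sample_id=407: site='tap' → outer ELSE → 21
sample_id=408: site='lake' → outer ELSE → 21
sample_id=409: site='sea' → outer ELSE → 21
sample_id=410: site='lake' → outer ELSE → 21
sample_id=411: site='sea' → outer ELSE → 21
sample_id=412: site='well' → inner[depth_m >= 8] → 22
sample_id=413: site='river' → inner[conc_ppm >= 491] → 19

21, 21, 21, 22, 21, 21, 19, 21, 21, 21, 21, 21, 22, 19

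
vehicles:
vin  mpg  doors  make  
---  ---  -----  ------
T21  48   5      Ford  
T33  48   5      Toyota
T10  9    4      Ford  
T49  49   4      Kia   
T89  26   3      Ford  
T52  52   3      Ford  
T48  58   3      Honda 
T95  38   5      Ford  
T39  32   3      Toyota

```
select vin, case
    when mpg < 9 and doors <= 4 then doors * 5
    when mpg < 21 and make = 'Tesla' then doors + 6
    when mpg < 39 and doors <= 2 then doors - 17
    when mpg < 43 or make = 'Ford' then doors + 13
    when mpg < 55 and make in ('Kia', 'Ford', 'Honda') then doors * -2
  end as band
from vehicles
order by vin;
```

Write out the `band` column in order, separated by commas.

17, 18, NULL, 16, NULL, -8, 16, 16, 18

vin=T10: mpg < 43 or make = 'Ford' → 17
vin=T21: mpg < 43 or make = 'Ford' → 18
vin=T33: (no match → NULL) → NULL
vin=T39: mpg < 43 or make = 'Ford' → 16
vin=T48: (no match → NULL) → NULL
vin=T49: mpg < 55 and make in ('Kia', 'Ford', 'Honda') → -8
vin=T52: mpg < 43 or make = 'Ford' → 16
vin=T89: mpg < 43 or make = 'Ford' → 16
vin=T95: mpg < 43 or make = 'Ford' → 18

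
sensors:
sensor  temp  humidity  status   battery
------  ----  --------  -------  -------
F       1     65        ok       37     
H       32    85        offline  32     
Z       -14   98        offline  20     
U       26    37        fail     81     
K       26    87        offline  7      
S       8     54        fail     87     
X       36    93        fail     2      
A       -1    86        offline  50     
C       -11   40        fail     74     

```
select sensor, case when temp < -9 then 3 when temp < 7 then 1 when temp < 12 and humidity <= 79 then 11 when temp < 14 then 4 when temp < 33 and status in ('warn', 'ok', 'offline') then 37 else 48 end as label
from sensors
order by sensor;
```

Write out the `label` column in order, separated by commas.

sensor=A: temp < 7 → 1
sensor=C: temp < -9 → 3
sensor=F: temp < 7 → 1
sensor=H: temp < 33 and status in ('warn', 'ok', 'offline') → 37
sensor=K: temp < 33 and status in ('warn', 'ok', 'offline') → 37
sensor=S: temp < 12 and humidity <= 79 → 11
sensor=U: ELSE → 48
sensor=X: ELSE → 48
sensor=Z: temp < -9 → 3

1, 3, 1, 37, 37, 11, 48, 48, 3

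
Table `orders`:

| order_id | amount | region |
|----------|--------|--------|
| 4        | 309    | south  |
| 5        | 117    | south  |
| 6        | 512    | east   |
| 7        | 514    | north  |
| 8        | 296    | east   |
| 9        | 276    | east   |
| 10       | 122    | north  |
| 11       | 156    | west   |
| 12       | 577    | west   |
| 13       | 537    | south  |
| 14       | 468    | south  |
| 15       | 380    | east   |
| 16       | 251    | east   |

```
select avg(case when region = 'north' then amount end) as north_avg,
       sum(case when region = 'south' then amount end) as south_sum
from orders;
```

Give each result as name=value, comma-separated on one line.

north_avg=318, south_sum=1431

[north_avg: region = 'north']
order_id=4: ✗
order_id=5: ✗
order_id=6: ✗
order_id=7: ✓ → 514
order_id=8: ✗
order_id=9: ✗
order_id=10: ✓ → 122
order_id=11: ✗
order_id=12: ✗
order_id=13: ✗
order_id=14: ✗
order_id=15: ✗
order_id=16: ✗
north_avg = (514 + 122) / 2 = 318
—
[south_sum: region = 'south']
order_id=4: ✓ → 309
order_id=5: ✓ → 117
order_id=6: ✗
order_id=7: ✗
order_id=8: ✗
order_id=9: ✗
order_id=10: ✗
order_id=11: ✗
order_id=12: ✗
order_id=13: ✓ → 537
order_id=14: ✓ → 468
order_id=15: ✗
order_id=16: ✗
south_sum = 309 + 117 + 537 + 468 = 1431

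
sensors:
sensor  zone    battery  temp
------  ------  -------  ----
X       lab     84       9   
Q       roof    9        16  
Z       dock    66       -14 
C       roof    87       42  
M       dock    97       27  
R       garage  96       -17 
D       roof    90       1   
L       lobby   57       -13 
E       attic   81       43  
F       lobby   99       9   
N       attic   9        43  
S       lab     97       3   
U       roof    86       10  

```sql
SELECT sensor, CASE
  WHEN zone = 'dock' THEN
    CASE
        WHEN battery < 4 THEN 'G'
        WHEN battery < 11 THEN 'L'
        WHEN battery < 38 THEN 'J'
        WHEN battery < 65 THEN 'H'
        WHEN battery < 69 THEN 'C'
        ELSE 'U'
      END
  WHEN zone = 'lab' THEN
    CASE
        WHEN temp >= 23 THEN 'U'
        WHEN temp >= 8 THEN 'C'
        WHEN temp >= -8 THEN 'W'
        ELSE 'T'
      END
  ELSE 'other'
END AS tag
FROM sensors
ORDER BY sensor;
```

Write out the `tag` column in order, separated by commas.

sensor=C: zone='roof' → outer ELSE → other
sensor=D: zone='roof' → outer ELSE → other
sensor=E: zone='attic' → outer ELSE → other
sensor=F: zone='lobby' → outer ELSE → other
sensor=L: zone='lobby' → outer ELSE → other
sensor=M: zone='dock' → inner[ELSE] → U
sensor=N: zone='attic' → outer ELSE → other
sensor=Q: zone='roof' → outer ELSE → other
sensor=R: zone='garage' → outer ELSE → other
sensor=S: zone='lab' → inner[temp >= -8] → W
sensor=U: zone='roof' → outer ELSE → other
sensor=X: zone='lab' → inner[temp >= 8] → C
sensor=Z: zone='dock' → inner[battery < 69] → C

other, other, other, other, other, U, other, other, other, W, other, C, C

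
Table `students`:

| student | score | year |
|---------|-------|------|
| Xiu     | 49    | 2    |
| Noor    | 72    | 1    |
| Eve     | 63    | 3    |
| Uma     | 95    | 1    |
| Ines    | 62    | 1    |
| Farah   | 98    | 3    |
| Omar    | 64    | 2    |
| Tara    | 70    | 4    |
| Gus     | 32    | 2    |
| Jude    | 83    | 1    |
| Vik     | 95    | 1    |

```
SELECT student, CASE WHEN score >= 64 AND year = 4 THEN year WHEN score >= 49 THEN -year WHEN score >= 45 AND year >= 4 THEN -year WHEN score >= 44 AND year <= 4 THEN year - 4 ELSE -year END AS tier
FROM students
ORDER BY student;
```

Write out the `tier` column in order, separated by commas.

student=Eve: score >= 49 → -3
student=Farah: score >= 49 → -3
student=Gus: ELSE → -2
student=Ines: score >= 49 → -1
student=Jude: score >= 49 → -1
student=Noor: score >= 49 → -1
student=Omar: score >= 49 → -2
student=Tara: score >= 64 AND year = 4 → 4
student=Uma: score >= 49 → -1
student=Vik: score >= 49 → -1
student=Xiu: score >= 49 → -2

-3, -3, -2, -1, -1, -1, -2, 4, -1, -1, -2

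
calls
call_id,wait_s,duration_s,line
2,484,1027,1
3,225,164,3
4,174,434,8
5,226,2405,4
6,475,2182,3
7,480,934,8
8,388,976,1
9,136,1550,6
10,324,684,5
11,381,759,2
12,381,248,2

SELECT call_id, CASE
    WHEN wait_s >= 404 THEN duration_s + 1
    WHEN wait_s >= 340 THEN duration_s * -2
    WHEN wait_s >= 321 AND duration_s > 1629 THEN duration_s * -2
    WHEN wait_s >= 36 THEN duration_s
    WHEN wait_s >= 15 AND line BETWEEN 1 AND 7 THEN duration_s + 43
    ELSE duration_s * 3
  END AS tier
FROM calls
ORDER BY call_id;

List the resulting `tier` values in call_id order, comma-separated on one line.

call_id=2: wait_s >= 404 → 1028
call_id=3: wait_s >= 36 → 164
call_id=4: wait_s >= 36 → 434
call_id=5: wait_s >= 36 → 2405
call_id=6: wait_s >= 404 → 2183
call_id=7: wait_s >= 404 → 935
call_id=8: wait_s >= 340 → -1952
call_id=9: wait_s >= 36 → 1550
call_id=10: wait_s >= 36 → 684
call_id=11: wait_s >= 340 → -1518
call_id=12: wait_s >= 340 → -496

1028, 164, 434, 2405, 2183, 935, -1952, 1550, 684, -1518, -496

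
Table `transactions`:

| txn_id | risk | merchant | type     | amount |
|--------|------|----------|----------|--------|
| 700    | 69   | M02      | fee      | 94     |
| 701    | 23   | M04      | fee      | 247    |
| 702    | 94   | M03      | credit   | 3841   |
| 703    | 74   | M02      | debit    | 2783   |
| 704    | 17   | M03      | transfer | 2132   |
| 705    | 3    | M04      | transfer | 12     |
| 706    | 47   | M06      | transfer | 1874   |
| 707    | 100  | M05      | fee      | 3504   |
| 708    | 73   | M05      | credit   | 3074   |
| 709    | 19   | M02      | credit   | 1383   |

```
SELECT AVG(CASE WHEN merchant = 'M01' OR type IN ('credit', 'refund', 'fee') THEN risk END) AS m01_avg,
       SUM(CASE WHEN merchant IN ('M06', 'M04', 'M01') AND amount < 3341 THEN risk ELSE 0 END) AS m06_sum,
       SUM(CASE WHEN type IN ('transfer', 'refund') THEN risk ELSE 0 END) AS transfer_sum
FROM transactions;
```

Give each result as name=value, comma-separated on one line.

[m01_avg: merchant = 'M01' OR type IN ('credit', 'refund', 'fee')]
txn_id=700: ✓ → 69
txn_id=701: ✓ → 23
txn_id=702: ✓ → 94
txn_id=703: ✗
txn_id=704: ✗
txn_id=705: ✗
txn_id=706: ✗
txn_id=707: ✓ → 100
txn_id=708: ✓ → 73
txn_id=709: ✓ → 19
m01_avg = (69 + 23 + 94 + 100 + 73 + 19) / 6 = 63
—
[m06_sum: merchant IN ('M06', 'M04', 'M01') AND amount < 3341]
txn_id=700: ✗
txn_id=701: ✓ → 23
txn_id=702: ✗
txn_id=703: ✗
txn_id=704: ✗
txn_id=705: ✓ → 3
txn_id=706: ✓ → 47
txn_id=707: ✗
txn_id=708: ✗
txn_id=709: ✗
m06_sum = 23 + 3 + 47 = 73
—
[transfer_sum: type IN ('transfer', 'refund')]
txn_id=700: ✗
txn_id=701: ✗
txn_id=702: ✗
txn_id=703: ✗
txn_id=704: ✓ → 17
txn_id=705: ✓ → 3
txn_id=706: ✓ → 47
txn_id=707: ✗
txn_id=708: ✗
txn_id=709: ✗
transfer_sum = 17 + 3 + 47 = 67

m01_avg=63, m06_sum=73, transfer_sum=67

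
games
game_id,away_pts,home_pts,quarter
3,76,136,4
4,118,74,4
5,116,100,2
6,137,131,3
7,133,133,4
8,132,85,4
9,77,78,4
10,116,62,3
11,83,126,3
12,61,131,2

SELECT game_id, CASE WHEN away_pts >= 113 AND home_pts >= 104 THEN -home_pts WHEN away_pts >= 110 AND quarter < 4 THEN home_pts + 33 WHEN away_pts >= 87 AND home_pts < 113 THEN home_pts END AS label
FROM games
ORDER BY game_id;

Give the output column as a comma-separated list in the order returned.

NULL, 74, 133, -131, -133, 85, NULL, 95, NULL, NULL

game_id=3: (no match → NULL) → NULL
game_id=4: away_pts >= 87 AND home_pts < 113 → 74
game_id=5: away_pts >= 110 AND quarter < 4 → 133
game_id=6: away_pts >= 113 AND home_pts >= 104 → -131
game_id=7: away_pts >= 113 AND home_pts >= 104 → -133
game_id=8: away_pts >= 87 AND home_pts < 113 → 85
game_id=9: (no match → NULL) → NULL
game_id=10: away_pts >= 110 AND quarter < 4 → 95
game_id=11: (no match → NULL) → NULL
game_id=12: (no match → NULL) → NULL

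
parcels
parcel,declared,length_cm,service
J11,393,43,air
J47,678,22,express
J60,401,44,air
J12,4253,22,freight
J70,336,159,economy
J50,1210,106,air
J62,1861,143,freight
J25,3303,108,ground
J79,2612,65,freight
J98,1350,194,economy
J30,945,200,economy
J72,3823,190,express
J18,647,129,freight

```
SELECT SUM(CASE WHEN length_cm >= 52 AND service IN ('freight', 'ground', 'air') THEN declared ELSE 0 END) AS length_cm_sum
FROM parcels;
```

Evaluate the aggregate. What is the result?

9633

parcel=J11: ✗
parcel=J47: ✗
parcel=J60: ✗
parcel=J12: ✗
parcel=J70: ✗
parcel=J50: ✓ → 1210
parcel=J62: ✓ → 1861
parcel=J25: ✓ → 3303
parcel=J79: ✓ → 2612
parcel=J98: ✗
parcel=J30: ✗
parcel=J72: ✗
parcel=J18: ✓ → 647
length_cm_sum = 1210 + 1861 + 3303 + 2612 + 647 = 9633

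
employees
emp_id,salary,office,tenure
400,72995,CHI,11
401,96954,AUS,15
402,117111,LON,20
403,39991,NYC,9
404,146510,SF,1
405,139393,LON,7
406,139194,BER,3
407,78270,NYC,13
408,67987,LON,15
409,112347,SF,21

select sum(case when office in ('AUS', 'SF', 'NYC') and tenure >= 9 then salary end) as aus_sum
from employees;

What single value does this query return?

emp_id=400: ✗
emp_id=401: ✓ → 96954
emp_id=402: ✗
emp_id=403: ✓ → 39991
emp_id=404: ✗
emp_id=405: ✗
emp_id=406: ✗
emp_id=407: ✓ → 78270
emp_id=408: ✗
emp_id=409: ✓ → 112347
aus_sum = 96954 + 39991 + 78270 + 112347 = 327562

327562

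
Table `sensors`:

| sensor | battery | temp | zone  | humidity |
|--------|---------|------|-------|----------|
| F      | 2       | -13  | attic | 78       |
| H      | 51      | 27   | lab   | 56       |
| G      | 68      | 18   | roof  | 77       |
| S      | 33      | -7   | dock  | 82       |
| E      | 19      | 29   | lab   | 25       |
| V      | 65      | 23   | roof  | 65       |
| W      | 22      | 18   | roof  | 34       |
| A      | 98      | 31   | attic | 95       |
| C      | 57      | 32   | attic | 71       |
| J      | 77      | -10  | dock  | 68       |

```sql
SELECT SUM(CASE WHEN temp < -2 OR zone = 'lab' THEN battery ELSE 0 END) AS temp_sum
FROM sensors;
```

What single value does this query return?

sensor=F: ✓ → 2
sensor=H: ✓ → 51
sensor=G: ✗
sensor=S: ✓ → 33
sensor=E: ✓ → 19
sensor=V: ✗
sensor=W: ✗
sensor=A: ✗
sensor=C: ✗
sensor=J: ✓ → 77
temp_sum = 2 + 51 + 33 + 19 + 77 = 182

182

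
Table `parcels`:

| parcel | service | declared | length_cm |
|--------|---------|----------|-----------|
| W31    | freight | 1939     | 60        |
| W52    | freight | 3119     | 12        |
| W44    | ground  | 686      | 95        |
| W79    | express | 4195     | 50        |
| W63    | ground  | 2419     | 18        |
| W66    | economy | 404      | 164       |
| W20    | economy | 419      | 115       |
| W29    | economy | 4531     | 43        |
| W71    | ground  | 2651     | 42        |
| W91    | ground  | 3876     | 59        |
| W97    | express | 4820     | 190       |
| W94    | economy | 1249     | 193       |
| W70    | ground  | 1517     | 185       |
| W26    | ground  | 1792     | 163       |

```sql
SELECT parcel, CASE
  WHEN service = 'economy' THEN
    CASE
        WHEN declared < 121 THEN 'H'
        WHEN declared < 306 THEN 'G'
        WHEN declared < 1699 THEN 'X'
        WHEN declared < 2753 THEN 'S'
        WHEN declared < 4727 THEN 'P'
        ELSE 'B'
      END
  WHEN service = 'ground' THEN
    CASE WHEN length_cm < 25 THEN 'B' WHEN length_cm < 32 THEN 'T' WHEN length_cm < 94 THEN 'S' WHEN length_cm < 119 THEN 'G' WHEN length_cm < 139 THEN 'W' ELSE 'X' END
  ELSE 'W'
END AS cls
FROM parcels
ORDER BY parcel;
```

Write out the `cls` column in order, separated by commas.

parcel=W20: service='economy' → inner[declared < 1699] → X
parcel=W26: service='ground' → inner[ELSE] → X
parcel=W29: service='economy' → inner[declared < 4727] → P
parcel=W31: service='freight' → outer ELSE → W
parcel=W44: service='ground' → inner[length_cm < 119] → G
parcel=W52: service='freight' → outer ELSE → W
parcel=W63: service='ground' → inner[length_cm < 25] → B
parcel=W66: service='economy' → inner[declared < 1699] → X
parcel=W70: service='ground' → inner[ELSE] → X
parcel=W71: service='ground' → inner[length_cm < 94] → S
parcel=W79: service='express' → outer ELSE → W
parcel=W91: service='ground' → inner[length_cm < 94] → S
parcel=W94: service='economy' → inner[declared < 1699] → X
parcel=W97: service='express' → outer ELSE → W

X, X, P, W, G, W, B, X, X, S, W, S, X, W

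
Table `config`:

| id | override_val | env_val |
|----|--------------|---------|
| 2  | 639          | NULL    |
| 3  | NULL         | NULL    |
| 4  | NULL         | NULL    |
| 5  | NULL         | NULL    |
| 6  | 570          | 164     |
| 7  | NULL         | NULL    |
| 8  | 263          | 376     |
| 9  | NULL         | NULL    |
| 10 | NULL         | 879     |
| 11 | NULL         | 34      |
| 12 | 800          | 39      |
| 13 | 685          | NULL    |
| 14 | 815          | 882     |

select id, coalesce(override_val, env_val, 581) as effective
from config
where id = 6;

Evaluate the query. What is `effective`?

id = 6: override_val=570, env_val=164.
override_val=570 → 570

570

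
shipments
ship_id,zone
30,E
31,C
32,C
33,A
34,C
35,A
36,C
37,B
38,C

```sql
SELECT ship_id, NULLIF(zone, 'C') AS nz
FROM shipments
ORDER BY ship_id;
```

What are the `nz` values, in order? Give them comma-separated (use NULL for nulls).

ship_id=30: zone=E vs C: differ → E
ship_id=31: zone=C vs C: equal → NULL
ship_id=32: zone=C vs C: equal → NULL
ship_id=33: zone=A vs C: differ → A
ship_id=34: zone=C vs C: equal → NULL
ship_id=35: zone=A vs C: differ → A
ship_id=36: zone=C vs C: equal → NULL
ship_id=37: zone=B vs C: differ → B
ship_id=38: zone=C vs C: equal → NULL

E, NULL, NULL, A, NULL, A, NULL, B, NULL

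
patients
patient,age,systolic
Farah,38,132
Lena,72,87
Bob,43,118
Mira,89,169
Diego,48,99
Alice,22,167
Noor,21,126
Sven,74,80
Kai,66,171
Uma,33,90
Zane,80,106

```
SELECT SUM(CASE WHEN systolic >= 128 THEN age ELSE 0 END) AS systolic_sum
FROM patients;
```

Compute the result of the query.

patient=Farah: ✓ → 38
patient=Lena: ✗
patient=Bob: ✗
patient=Mira: ✓ → 89
patient=Diego: ✗
patient=Alice: ✓ → 22
patient=Noor: ✗
patient=Sven: ✗
patient=Kai: ✓ → 66
patient=Uma: ✗
patient=Zane: ✗
systolic_sum = 38 + 89 + 22 + 66 = 215

215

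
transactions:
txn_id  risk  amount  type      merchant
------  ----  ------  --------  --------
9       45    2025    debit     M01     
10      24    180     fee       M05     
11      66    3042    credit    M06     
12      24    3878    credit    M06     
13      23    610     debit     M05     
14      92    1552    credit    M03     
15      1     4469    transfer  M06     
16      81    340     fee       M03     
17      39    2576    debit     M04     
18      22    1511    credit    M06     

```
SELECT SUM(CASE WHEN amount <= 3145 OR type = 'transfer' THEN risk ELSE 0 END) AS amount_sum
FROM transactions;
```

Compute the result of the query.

txn_id=9: ✓ → 45
txn_id=10: ✓ → 24
txn_id=11: ✓ → 66
txn_id=12: ✗
txn_id=13: ✓ → 23
txn_id=14: ✓ → 92
txn_id=15: ✓ → 1
txn_id=16: ✓ → 81
txn_id=17: ✓ → 39
txn_id=18: ✓ → 22
amount_sum = 45 + 24 + 66 + 23 + 92 + 1 + 81 + 39 + 22 = 393

393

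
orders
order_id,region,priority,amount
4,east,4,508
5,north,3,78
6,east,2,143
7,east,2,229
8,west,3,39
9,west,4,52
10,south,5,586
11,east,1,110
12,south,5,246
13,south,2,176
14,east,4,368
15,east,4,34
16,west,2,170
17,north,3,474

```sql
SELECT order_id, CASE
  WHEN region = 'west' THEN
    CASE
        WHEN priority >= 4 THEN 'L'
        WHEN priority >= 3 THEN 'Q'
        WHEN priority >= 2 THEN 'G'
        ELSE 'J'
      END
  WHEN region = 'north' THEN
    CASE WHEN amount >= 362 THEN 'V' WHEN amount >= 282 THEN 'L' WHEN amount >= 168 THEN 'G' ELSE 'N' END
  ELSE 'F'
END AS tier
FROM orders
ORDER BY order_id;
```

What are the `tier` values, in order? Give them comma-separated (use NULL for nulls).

F, N, F, F, Q, L, F, F, F, F, F, F, G, V

order_id=4: region='east' → outer ELSE → F
order_id=5: region='north' → inner[ELSE] → N
order_id=6: region='east' → outer ELSE → F
order_id=7: region='east' → outer ELSE → F
order_id=8: region='west' → inner[priority >= 3] → Q
order_id=9: region='west' → inner[priority >= 4] → L
order_id=10: region='south' → outer ELSE → F
order_id=11: region='east' → outer ELSE → F
order_id=12: region='south' → outer ELSE → F
order_id=13: region='south' → outer ELSE → F
order_id=14: region='east' → outer ELSE → F
order_id=15: region='east' → outer ELSE → F
order_id=16: region='west' → inner[priority >= 2] → G
order_id=17: region='north' → inner[amount >= 362] → V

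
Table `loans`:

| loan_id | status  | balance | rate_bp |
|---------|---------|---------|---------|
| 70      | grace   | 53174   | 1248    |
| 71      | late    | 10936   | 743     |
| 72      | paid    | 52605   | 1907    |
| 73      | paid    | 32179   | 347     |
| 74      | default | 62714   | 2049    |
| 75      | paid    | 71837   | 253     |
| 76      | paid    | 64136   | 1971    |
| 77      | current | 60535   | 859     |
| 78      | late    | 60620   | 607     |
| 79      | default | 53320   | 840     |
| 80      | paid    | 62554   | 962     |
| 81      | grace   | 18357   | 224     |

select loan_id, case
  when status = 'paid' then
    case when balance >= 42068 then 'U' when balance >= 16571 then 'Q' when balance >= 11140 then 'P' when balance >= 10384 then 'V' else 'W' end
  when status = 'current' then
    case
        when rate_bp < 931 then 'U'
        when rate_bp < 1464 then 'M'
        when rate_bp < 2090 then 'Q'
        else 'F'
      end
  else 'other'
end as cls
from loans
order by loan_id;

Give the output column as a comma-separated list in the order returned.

other, other, U, Q, other, U, U, U, other, other, U, other

loan_id=70: status='grace' → outer ELSE → other
loan_id=71: status='late' → outer ELSE → other
loan_id=72: status='paid' → inner[balance >= 42068] → U
loan_id=73: status='paid' → inner[balance >= 16571] → Q
loan_id=74: status='default' → outer ELSE → other
loan_id=75: status='paid' → inner[balance >= 42068] → U
loan_id=76: status='paid' → inner[balance >= 42068] → U
loan_id=77: status='current' → inner[rate_bp < 931] → U
loan_id=78: status='late' → outer ELSE → other
loan_id=79: status='default' → outer ELSE → other
loan_id=80: status='paid' → inner[balance >= 42068] → U
loan_id=81: status='grace' → outer ELSE → other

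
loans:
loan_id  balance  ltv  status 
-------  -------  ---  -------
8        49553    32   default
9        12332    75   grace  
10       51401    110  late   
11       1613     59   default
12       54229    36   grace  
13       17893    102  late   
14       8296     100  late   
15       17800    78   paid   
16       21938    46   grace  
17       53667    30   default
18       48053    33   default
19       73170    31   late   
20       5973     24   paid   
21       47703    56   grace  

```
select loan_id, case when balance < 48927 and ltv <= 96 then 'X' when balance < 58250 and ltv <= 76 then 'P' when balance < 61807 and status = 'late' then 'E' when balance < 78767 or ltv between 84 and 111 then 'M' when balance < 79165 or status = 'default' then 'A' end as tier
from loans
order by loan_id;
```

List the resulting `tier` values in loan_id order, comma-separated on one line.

loan_id=8: balance < 58250 and ltv <= 76 → P
loan_id=9: balance < 48927 and ltv <= 96 → X
loan_id=10: balance < 61807 and status = 'late' → E
loan_id=11: balance < 48927 and ltv <= 96 → X
loan_id=12: balance < 58250 and ltv <= 76 → P
loan_id=13: balance < 61807 and status = 'late' → E
loan_id=14: balance < 61807 and status = 'late' → E
loan_id=15: balance < 48927 and ltv <= 96 → X
loan_id=16: balance < 48927 and ltv <= 96 → X
loan_id=17: balance < 58250 and ltv <= 76 → P
loan_id=18: balance < 48927 and ltv <= 96 → X
loan_id=19: balance < 78767 or ltv between 84 and 111 → M
loan_id=20: balance < 48927 and ltv <= 96 → X
loan_id=21: balance < 48927 and ltv <= 96 → X

P, X, E, X, P, E, E, X, X, P, X, M, X, X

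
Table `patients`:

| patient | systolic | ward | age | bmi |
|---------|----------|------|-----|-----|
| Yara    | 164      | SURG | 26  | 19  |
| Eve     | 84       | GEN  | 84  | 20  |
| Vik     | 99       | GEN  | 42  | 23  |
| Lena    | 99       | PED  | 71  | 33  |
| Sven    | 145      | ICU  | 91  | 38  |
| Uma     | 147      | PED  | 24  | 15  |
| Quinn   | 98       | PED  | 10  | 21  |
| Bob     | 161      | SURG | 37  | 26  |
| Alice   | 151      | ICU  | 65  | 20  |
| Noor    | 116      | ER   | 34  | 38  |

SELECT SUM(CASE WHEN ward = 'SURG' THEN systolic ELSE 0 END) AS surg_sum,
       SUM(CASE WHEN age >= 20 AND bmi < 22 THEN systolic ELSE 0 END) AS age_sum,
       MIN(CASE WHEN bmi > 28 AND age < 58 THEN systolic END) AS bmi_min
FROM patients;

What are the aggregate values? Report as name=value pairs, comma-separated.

surg_sum=325, age_sum=546, bmi_min=116

[surg_sum: ward = 'SURG']
patient=Yara: ✓ → 164
patient=Eve: ✗
patient=Vik: ✗
patient=Lena: ✗
patient=Sven: ✗
patient=Uma: ✗
patient=Quinn: ✗
patient=Bob: ✓ → 161
patient=Alice: ✗
patient=Noor: ✗
surg_sum = 164 + 161 = 325
—
[age_sum: age >= 20 AND bmi < 22]
patient=Yara: ✓ → 164
patient=Eve: ✓ → 84
patient=Vik: ✗
patient=Lena: ✗
patient=Sven: ✗
patient=Uma: ✓ → 147
patient=Quinn: ✗
patient=Bob: ✗
patient=Alice: ✓ → 151
patient=Noor: ✗
age_sum = 164 + 84 + 147 + 151 = 546
—
[bmi_min: bmi > 28 AND age < 58]
patient=Yara: ✗
patient=Eve: ✗
patient=Vik: ✗
patient=Lena: ✗
patient=Sven: ✗
patient=Uma: ✗
patient=Quinn: ✗
patient=Bob: ✗
patient=Alice: ✗
patient=Noor: ✓ → 116
bmi_min = MIN(116) = 116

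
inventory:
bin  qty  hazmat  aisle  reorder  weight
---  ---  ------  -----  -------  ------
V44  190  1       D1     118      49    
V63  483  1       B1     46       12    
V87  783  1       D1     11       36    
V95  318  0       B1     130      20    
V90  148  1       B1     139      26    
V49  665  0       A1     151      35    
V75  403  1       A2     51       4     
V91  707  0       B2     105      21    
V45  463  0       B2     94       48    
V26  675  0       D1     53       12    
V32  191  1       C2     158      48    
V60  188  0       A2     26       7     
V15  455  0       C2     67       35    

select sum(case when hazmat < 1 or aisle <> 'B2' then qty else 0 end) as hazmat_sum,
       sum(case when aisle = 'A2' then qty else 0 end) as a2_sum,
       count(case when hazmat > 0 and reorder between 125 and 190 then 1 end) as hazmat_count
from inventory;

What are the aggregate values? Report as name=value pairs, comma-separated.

[hazmat_sum: hazmat < 1 or aisle <> 'B2']
bin=V44: ✓ → 190
bin=V63: ✓ → 483
bin=V87: ✓ → 783
bin=V95: ✓ → 318
bin=V90: ✓ → 148
bin=V49: ✓ → 665
bin=V75: ✓ → 403
bin=V91: ✓ → 707
bin=V45: ✓ → 463
bin=V26: ✓ → 675
bin=V32: ✓ → 191
bin=V60: ✓ → 188
bin=V15: ✓ → 455
hazmat_sum = 190 + 483 + 783 + 318 + 148 + 665 + 403 + 707 + 463 + 675 + 191 + 188 + 455 = 5669
—
[a2_sum: aisle = 'A2']
bin=V44: ✗
bin=V63: ✗
bin=V87: ✗
bin=V95: ✗
bin=V90: ✗
bin=V49: ✗
bin=V75: ✓ → 403
bin=V91: ✗
bin=V45: ✗
bin=V26: ✗
bin=V32: ✗
bin=V60: ✓ → 188
bin=V15: ✗
a2_sum = 403 + 188 = 591
—
[hazmat_count: hazmat > 0 and reorder between 125 and 190]
bin=V44: ✗
bin=V63: ✗
bin=V87: ✗
bin=V95: ✗
bin=V90: ✓ → 1
bin=V49: ✗
bin=V75: ✗
bin=V91: ✗
bin=V45: ✗
bin=V26: ✗
bin=V32: ✓ → 1
bin=V60: ✗
bin=V15: ✗
hazmat_count = COUNT(1, 1) = 2

hazmat_sum=5669, a2_sum=591, hazmat_count=2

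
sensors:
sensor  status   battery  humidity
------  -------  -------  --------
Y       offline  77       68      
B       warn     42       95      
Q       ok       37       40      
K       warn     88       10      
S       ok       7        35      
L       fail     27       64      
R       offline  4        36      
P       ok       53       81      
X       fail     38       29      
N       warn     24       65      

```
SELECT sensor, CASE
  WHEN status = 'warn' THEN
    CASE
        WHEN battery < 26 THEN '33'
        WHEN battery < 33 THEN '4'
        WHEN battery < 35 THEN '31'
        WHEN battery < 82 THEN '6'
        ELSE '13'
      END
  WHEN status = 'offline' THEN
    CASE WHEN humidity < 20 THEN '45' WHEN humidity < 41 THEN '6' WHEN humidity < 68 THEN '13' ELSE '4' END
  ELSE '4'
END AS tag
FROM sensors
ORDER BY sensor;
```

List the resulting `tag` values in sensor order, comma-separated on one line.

sensor=B: status='warn' → inner[battery < 82] → 6
sensor=K: status='warn' → inner[ELSE] → 13
sensor=L: status='fail' → outer ELSE → 4
sensor=N: status='warn' → inner[battery < 26] → 33
sensor=P: status='ok' → outer ELSE → 4
sensor=Q: status='ok' → outer ELSE → 4
sensor=R: status='offline' → inner[humidity < 41] → 6
sensor=S: status='ok' → outer ELSE → 4
sensor=X: status='fail' → outer ELSE → 4
sensor=Y: status='offline' → inner[ELSE] → 4

6, 13, 4, 33, 4, 4, 6, 4, 4, 4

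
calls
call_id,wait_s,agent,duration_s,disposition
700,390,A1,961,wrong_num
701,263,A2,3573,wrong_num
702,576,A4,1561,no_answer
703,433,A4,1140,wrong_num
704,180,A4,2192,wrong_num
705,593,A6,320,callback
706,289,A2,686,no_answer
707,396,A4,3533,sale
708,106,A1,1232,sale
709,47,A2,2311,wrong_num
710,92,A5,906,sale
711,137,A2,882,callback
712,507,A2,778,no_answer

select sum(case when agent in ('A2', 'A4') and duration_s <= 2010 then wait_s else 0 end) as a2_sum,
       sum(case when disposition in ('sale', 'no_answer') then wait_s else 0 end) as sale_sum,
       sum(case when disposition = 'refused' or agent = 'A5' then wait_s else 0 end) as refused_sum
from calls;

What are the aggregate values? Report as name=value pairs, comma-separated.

[a2_sum: agent in ('A2', 'A4') and duration_s <= 2010]
call_id=700: ✗
call_id=701: ✗
call_id=702: ✓ → 576
call_id=703: ✓ → 433
call_id=704: ✗
call_id=705: ✗
call_id=706: ✓ → 289
call_id=707: ✗
call_id=708: ✗
call_id=709: ✗
call_id=710: ✗
call_id=711: ✓ → 137
call_id=712: ✓ → 507
a2_sum = 576 + 433 + 289 + 137 + 507 = 1942
—
[sale_sum: disposition in ('sale', 'no_answer')]
call_id=700: ✗
call_id=701: ✗
call_id=702: ✓ → 576
call_id=703: ✗
call_id=704: ✗
call_id=705: ✗
call_id=706: ✓ → 289
call_id=707: ✓ → 396
call_id=708: ✓ → 106
call_id=709: ✗
call_id=710: ✓ → 92
call_id=711: ✗
call_id=712: ✓ → 507
sale_sum = 576 + 289 + 396 + 106 + 92 + 507 = 1966
—
[refused_sum: disposition = 'refused' or agent = 'A5']
call_id=700: ✗
call_id=701: ✗
call_id=702: ✗
call_id=703: ✗
call_id=704: ✗
call_id=705: ✗
call_id=706: ✗
call_id=707: ✗
call_id=708: ✗
call_id=709: ✗
call_id=710: ✓ → 92
call_id=711: ✗
call_id=712: ✗
refused_sum = 92

a2_sum=1942, sale_sum=1966, refused_sum=92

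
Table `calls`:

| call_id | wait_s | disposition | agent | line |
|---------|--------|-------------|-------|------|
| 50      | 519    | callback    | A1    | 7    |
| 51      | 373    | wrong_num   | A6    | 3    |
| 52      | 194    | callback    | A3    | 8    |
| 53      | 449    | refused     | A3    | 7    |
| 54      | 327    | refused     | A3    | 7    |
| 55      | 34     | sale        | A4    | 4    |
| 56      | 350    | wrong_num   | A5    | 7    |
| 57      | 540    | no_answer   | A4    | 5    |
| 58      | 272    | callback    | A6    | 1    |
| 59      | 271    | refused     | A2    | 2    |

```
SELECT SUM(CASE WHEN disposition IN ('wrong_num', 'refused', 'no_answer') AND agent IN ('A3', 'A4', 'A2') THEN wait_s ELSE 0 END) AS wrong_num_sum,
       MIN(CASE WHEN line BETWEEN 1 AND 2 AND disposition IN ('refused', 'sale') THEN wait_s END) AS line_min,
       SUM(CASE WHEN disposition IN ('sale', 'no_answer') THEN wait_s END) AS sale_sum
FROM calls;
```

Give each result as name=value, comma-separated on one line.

wrong_num_sum=1587, line_min=271, sale_sum=574

[wrong_num_sum: disposition IN ('wrong_num', 'refused', 'no_answer') AND agent IN ('A3', 'A4', 'A2')]
call_id=50: ✗
call_id=51: ✗
call_id=52: ✗
call_id=53: ✓ → 449
call_id=54: ✓ → 327
call_id=55: ✗
call_id=56: ✗
call_id=57: ✓ → 540
call_id=58: ✗
call_id=59: ✓ → 271
wrong_num_sum = 449 + 327 + 540 + 271 = 1587
—
[line_min: line BETWEEN 1 AND 2 AND disposition IN ('refused', 'sale')]
call_id=50: ✗
call_id=51: ✗
call_id=52: ✗
call_id=53: ✗
call_id=54: ✗
call_id=55: ✗
call_id=56: ✗
call_id=57: ✗
call_id=58: ✗
call_id=59: ✓ → 271
line_min = MIN(271) = 271
—
[sale_sum: disposition IN ('sale', 'no_answer')]
call_id=50: ✗
call_id=51: ✗
call_id=52: ✗
call_id=53: ✗
call_id=54: ✗
call_id=55: ✓ → 34
call_id=56: ✗
call_id=57: ✓ → 540
call_id=58: ✗
call_id=59: ✗
sale_sum = 34 + 540 = 574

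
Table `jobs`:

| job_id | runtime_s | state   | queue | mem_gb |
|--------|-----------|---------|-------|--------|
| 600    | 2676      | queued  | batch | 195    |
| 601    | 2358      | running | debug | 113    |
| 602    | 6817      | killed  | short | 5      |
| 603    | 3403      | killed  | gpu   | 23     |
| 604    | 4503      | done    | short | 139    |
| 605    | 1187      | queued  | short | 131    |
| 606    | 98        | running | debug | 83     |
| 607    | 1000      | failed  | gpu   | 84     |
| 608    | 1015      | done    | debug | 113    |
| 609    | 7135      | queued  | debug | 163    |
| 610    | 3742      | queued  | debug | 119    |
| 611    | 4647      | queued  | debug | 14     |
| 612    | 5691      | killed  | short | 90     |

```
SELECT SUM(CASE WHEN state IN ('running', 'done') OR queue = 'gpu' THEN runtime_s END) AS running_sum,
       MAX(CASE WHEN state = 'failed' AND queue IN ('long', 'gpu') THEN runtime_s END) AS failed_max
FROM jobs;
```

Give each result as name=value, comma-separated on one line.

[running_sum: state IN ('running', 'done') OR queue = 'gpu']
job_id=600: ✗
job_id=601: ✓ → 2358
job_id=602: ✗
job_id=603: ✓ → 3403
job_id=604: ✓ → 4503
job_id=605: ✗
job_id=606: ✓ → 98
job_id=607: ✓ → 1000
job_id=608: ✓ → 1015
job_id=609: ✗
job_id=610: ✗
job_id=611: ✗
job_id=612: ✗
running_sum = 2358 + 3403 + 4503 + 98 + 1000 + 1015 = 12377
—
[failed_max: state = 'failed' AND queue IN ('long', 'gpu')]
job_id=600: ✗
job_id=601: ✗
job_id=602: ✗
job_id=603: ✗
job_id=604: ✗
job_id=605: ✗
job_id=606: ✗
job_id=607: ✓ → 1000
job_id=608: ✗
job_id=609: ✗
job_id=610: ✗
job_id=611: ✗
job_id=612: ✗
failed_max = MAX(1000) = 1000

running_sum=12377, failed_max=1000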